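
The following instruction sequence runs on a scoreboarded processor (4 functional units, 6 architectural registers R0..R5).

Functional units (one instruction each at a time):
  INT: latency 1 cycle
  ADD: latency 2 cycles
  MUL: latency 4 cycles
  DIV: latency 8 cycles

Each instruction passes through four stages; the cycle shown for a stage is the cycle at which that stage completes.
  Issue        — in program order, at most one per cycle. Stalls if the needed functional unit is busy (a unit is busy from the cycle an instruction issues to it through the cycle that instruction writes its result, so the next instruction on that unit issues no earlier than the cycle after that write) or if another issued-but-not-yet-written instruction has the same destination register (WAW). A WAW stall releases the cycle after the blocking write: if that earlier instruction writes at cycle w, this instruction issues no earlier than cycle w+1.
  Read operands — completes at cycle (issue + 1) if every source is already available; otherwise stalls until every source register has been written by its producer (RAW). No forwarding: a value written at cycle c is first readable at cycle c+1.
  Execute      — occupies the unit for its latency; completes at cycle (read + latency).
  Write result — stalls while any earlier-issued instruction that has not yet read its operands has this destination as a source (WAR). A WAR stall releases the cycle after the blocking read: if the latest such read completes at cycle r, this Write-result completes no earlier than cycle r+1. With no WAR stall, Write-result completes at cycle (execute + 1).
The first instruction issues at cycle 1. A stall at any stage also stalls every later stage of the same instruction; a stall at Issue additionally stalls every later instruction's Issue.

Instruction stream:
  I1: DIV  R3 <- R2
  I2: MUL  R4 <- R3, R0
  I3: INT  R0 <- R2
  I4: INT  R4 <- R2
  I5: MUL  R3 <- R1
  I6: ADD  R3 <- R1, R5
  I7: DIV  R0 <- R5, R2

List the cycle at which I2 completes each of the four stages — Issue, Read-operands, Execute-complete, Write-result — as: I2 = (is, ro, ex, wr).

I1  is:1  ro:2  ex:10  wr:11
I2  is:2  ro:12  ex:16  wr:17  — RAW R3: wait I1 write@11
I3  is:3  ro:4  ex:5  wr:13  — WAR R0: wait I2 read@12
I4  is:18  ro:19  ex:20  wr:21  — WAW R4: wait I2 write@17
I5  is:19  ro:20  ex:24  wr:25
I6  is:26  ro:27  ex:29  wr:30  — WAW R3: wait I5 write@25
I7  is:27  ro:28  ex:36  wr:37

I2 = (2, 12, 16, 17)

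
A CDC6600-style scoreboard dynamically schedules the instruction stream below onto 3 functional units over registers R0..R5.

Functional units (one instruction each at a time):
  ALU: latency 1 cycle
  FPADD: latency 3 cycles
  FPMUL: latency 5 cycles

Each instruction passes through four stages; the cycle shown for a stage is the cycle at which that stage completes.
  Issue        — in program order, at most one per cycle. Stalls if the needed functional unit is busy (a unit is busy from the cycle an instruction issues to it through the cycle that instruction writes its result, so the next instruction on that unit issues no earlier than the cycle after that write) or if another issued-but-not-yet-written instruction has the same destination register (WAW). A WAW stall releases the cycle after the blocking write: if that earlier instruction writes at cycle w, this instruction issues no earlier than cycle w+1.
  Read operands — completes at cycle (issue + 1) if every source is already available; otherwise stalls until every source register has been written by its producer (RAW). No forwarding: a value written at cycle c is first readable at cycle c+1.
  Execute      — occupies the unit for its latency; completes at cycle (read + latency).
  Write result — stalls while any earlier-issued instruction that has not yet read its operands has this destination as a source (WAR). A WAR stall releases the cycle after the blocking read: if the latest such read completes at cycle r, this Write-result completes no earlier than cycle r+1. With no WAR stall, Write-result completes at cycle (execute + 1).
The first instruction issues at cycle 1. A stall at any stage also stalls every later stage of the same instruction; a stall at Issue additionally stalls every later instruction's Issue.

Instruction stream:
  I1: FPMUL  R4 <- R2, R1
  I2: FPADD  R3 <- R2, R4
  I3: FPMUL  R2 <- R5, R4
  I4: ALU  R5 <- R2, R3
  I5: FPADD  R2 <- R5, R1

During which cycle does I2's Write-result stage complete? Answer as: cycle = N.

cycle = 13

c1: I1 issues→FPMUL
c2: I1 reads | I2 issues→FPADD
c7: I1 exec-done
c8: I1 writes R4
c9: I2 reads | I3 issues→FPMUL
c10: I3 reads | I4 issues→ALU
c12: I2 exec-done
c13: I2 writes R3
c15: I3 exec-done
c16: I3 writes R2
c17: I4 reads | I5 issues→FPADD
c18: I4 exec-done
c19: I4 writes R5
c20: I5 reads
c23: I5 exec-done
c24: I5 writes R2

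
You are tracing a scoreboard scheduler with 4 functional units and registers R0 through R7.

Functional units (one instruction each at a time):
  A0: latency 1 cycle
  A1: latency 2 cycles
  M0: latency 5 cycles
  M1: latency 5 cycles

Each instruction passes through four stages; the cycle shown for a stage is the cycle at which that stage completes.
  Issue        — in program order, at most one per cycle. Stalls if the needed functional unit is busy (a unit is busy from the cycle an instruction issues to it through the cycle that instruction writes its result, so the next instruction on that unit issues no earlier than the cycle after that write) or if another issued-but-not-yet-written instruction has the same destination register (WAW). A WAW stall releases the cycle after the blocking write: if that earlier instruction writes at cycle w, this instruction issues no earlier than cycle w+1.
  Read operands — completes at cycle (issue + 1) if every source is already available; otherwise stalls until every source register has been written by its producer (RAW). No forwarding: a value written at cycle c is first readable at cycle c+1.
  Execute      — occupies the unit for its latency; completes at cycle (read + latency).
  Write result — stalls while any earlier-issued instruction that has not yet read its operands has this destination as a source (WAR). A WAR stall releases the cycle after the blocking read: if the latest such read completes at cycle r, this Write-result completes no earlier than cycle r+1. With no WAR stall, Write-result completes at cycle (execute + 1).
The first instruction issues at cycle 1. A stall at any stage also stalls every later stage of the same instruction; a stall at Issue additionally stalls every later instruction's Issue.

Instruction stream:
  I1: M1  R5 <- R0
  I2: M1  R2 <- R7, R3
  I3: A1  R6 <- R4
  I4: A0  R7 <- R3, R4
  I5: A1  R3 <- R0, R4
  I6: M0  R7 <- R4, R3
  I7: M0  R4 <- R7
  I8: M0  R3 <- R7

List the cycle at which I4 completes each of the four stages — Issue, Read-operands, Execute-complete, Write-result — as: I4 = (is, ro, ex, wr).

I1  is:1  ro:2  ex:7  wr:8
I2  is:9  ro:10  ex:15  wr:16  — struct: M1 busy until I1 writes@8
I3  is:10  ro:11  ex:13  wr:14
I4  is:11  ro:12  ex:13  wr:14
I5  is:15  ro:16  ex:18  wr:19  — struct: A1 busy until I3 writes@14
I6  is:16  ro:20  ex:25  wr:26  — RAW R3: wait I5 write@19
I7  is:27  ro:28  ex:33  wr:34  — struct: M0 busy until I6 writes@26
I8  is:35  ro:36  ex:41  wr:42  — struct: M0 busy until I7 writes@34

I4 = (11, 12, 13, 14)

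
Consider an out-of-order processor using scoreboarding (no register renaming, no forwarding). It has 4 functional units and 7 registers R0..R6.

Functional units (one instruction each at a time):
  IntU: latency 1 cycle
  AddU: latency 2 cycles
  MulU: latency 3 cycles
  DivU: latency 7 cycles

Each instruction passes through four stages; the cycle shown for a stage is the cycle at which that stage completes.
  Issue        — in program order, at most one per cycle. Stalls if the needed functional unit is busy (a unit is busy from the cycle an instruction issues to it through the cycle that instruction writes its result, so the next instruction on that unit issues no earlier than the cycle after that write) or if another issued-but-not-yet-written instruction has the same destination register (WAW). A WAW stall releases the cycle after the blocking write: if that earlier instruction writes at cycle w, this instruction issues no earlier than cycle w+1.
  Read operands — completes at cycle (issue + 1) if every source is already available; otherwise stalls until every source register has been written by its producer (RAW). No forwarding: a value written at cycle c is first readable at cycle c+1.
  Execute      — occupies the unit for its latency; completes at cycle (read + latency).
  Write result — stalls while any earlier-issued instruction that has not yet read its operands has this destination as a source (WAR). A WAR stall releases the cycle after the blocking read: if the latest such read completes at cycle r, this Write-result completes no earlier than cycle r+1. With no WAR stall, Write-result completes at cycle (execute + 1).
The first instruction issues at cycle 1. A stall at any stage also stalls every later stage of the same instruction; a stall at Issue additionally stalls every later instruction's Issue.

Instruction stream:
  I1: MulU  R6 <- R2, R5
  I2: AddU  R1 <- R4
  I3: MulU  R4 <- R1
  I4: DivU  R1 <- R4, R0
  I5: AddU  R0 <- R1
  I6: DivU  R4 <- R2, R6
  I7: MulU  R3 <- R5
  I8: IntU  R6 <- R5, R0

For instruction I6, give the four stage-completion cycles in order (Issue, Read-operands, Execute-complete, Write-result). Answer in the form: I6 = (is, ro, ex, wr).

I6 = (22, 23, 30, 31)

1) issue 1, read 2, done 5, write 6
2) issue 2, read 3, done 5, write 6
3) issue 7, read 8, done 11, write 12  <struct: MulU busy until I1 writes@6>
4) issue 8, read 13, done 20, write 21  <RAW R4: wait I3 write@12>
5) issue 9, read 22, done 24, write 25  <RAW R1: wait I4 write@21>
6) issue 22, read 23, done 30, write 31  <struct: DivU busy until I4 writes@21>
7) issue 23, read 24, done 27, write 28
8) issue 24, read 26, done 27, write 28  <RAW R0: wait I5 write@25>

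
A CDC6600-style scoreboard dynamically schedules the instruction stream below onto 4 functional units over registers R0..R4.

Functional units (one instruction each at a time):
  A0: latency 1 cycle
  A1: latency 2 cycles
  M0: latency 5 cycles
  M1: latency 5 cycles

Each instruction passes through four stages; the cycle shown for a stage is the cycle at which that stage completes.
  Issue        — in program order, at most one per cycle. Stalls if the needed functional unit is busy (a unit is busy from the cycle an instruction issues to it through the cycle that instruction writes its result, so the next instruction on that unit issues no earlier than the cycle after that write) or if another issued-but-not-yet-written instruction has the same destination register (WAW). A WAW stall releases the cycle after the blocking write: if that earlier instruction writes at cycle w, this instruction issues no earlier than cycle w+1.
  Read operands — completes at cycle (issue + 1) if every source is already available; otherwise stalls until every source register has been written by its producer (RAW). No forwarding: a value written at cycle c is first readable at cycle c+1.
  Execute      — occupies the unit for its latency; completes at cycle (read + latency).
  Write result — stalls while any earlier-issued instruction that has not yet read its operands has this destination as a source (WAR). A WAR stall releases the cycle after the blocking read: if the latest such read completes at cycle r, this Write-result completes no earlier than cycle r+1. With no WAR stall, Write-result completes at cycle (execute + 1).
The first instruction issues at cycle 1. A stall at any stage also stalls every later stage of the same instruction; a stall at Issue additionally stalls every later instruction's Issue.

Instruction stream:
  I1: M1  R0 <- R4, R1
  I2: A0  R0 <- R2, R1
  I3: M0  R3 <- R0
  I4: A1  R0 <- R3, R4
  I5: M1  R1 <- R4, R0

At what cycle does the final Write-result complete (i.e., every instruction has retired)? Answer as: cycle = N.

cycle 1: issue I1 (M1)
cycle 2: I1 read-ops
cycle 7: I1 finished on M1
cycle 8: I1→R0
cycle 9: issue I2 (A0)
cycle 10: I2 read-ops; issue I3 (M0)
cycle 11: I2 finished on A0
cycle 12: I2→R0
cycle 13: I3 read-ops; issue I4 (A1)
cycle 14: issue I5 (M1)
cycle 18: I3 finished on M0
cycle 19: I3→R3
cycle 20: I4 read-ops
cycle 22: I4 finished on A1
cycle 23: I4→R0
cycle 24: I5 read-ops
cycle 29: I5 finished on M1
cycle 30: I5→R1

cycle = 30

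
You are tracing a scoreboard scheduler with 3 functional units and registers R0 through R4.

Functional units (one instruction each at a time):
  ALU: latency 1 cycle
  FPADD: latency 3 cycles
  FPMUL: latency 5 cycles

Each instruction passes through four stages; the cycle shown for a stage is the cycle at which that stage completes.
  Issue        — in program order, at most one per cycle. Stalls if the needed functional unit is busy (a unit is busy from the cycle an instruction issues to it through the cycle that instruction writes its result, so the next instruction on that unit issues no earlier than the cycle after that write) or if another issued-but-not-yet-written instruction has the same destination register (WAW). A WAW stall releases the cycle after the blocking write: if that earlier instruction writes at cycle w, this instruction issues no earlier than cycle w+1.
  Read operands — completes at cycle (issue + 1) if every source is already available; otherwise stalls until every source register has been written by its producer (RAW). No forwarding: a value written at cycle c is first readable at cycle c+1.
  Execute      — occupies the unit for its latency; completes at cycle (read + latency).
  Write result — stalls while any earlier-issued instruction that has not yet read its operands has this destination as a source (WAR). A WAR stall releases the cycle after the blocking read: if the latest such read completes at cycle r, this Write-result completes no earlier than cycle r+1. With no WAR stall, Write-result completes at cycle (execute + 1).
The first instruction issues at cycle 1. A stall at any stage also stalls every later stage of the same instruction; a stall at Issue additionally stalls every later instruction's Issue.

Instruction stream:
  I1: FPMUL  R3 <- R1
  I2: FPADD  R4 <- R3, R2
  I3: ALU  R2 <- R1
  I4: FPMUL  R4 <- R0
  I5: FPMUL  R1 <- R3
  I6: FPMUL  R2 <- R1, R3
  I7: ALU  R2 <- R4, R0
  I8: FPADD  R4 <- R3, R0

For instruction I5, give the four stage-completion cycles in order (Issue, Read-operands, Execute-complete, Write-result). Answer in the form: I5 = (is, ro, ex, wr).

I1 -> (1, 2, 7, 8)
I2 -> (2, 9, 12, 13)  // RAW R3: wait I1 write@8
I3 -> (3, 4, 5, 10)  // WAR R2: wait I2 read@9
I4 -> (14, 15, 20, 21)  // WAW R4: wait I2 write@13
I5 -> (22, 23, 28, 29)  // struct: FPMUL busy until I4 writes@21
I6 -> (30, 31, 36, 37)  // struct: FPMUL busy until I5 writes@29
I7 -> (38, 39, 40, 41)  // WAW R2: wait I6 write@37
I8 -> (39, 40, 43, 44)

I5 = (22, 23, 28, 29)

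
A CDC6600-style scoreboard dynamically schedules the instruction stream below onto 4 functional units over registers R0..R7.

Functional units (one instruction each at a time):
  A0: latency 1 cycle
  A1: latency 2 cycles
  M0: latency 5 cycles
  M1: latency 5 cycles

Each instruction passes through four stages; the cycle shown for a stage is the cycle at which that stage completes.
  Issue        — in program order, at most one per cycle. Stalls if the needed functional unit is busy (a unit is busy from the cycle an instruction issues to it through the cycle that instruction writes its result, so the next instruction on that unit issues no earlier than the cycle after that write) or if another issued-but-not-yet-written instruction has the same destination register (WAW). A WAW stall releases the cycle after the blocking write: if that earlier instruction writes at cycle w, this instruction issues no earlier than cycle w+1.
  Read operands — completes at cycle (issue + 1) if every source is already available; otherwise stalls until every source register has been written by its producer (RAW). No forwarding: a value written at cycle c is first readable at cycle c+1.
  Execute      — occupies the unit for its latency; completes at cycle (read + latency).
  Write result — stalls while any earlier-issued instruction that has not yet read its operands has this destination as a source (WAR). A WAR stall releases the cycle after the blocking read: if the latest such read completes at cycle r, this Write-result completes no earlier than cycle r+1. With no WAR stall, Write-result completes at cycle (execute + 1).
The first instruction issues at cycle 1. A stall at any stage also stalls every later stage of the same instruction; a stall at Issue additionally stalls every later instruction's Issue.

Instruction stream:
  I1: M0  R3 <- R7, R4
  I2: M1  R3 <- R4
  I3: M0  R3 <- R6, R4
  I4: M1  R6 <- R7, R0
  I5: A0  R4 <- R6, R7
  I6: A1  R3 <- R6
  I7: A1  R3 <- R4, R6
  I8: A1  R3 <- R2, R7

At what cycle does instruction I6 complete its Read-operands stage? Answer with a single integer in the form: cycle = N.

cycle = 26

I1 -> (1, 2, 7, 8)
I2 -> (9, 10, 15, 16)  // WAW R3: wait I1 write@8
I3 -> (17, 18, 23, 24)  // WAW R3: wait I2 write@16
I4 -> (18, 19, 24, 25)
I5 -> (19, 26, 27, 28)  // RAW R6: wait I4 write@25
I6 -> (25, 26, 28, 29)  // WAW R3: wait I3 write@24
I7 -> (30, 31, 33, 34)  // struct: A1 busy until I6 writes@29
I8 -> (35, 36, 38, 39)  // struct: A1 busy until I7 writes@34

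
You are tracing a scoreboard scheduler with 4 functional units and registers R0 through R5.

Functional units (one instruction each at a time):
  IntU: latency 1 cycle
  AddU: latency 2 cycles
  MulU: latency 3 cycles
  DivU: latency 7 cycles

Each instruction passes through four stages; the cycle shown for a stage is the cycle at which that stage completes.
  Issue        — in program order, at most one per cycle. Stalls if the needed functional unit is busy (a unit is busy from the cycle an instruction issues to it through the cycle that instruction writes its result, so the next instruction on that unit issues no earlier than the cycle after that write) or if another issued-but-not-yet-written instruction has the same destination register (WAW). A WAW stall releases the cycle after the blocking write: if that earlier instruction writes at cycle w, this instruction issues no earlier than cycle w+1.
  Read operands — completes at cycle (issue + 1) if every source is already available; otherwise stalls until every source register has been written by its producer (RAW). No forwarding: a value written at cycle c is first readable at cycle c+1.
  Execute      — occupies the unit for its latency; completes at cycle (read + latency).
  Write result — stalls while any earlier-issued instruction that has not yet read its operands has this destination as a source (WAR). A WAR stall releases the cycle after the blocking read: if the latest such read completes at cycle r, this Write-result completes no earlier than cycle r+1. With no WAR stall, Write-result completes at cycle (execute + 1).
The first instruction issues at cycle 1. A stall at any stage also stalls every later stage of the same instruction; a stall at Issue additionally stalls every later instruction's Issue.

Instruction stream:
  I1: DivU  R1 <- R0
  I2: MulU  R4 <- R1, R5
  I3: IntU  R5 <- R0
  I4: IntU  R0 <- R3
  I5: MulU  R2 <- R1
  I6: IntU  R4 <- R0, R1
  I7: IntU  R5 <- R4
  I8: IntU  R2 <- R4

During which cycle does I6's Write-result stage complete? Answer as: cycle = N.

I1  is:1  ro:2  ex:9  wr:10
I2  is:2  ro:11  ex:14  wr:15  — RAW R1: wait I1 write@10
I3  is:3  ro:4  ex:5  wr:12  — WAR R5: wait I2 read@11
I4  is:13  ro:14  ex:15  wr:16  — struct: IntU busy until I3 writes@12
I5  is:16  ro:17  ex:20  wr:21  — struct: MulU busy until I2 writes@15
I6  is:17  ro:18  ex:19  wr:20
I7  is:21  ro:22  ex:23  wr:24  — struct: IntU busy until I6 writes@20
I8  is:25  ro:26  ex:27  wr:28  — struct: IntU busy until I7 writes@24

cycle = 20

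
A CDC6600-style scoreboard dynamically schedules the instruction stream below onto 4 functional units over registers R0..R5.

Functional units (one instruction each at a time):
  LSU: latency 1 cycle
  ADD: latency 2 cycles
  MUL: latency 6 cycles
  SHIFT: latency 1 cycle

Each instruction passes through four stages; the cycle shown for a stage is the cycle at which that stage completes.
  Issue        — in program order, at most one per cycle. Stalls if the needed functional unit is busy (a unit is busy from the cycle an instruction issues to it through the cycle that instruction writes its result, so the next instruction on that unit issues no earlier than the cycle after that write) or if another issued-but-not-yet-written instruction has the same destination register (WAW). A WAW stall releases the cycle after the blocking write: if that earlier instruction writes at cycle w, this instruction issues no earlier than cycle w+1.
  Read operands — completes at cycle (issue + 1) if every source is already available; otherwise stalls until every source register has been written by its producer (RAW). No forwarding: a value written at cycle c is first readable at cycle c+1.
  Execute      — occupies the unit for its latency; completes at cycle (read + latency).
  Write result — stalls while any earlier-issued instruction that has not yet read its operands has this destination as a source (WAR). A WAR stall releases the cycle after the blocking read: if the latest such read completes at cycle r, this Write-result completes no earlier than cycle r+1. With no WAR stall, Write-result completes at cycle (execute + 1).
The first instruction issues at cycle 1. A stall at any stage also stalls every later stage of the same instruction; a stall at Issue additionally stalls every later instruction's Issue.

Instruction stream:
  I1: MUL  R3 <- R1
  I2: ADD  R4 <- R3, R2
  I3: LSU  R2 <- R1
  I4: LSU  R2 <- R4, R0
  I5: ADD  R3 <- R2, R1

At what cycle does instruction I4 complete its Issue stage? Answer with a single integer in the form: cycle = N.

c1: issue I1 (MUL)
c2: I1 read-ops | issue I2 (ADD)
c3: issue I3 (LSU)
c4: I3 read-ops
c5: I3 finished on LSU
c8: I1 finished on MUL
c9: I1→R3
c10: I2 read-ops
c11: I3→R2
c12: I2 finished on ADD | issue I4 (LSU)
c13: I2→R4
c14: I4 read-ops | issue I5 (ADD)
c15: I4 finished on LSU
c16: I4→R2
c17: I5 read-ops
c19: I5 finished on ADD
c20: I5→R3

cycle = 12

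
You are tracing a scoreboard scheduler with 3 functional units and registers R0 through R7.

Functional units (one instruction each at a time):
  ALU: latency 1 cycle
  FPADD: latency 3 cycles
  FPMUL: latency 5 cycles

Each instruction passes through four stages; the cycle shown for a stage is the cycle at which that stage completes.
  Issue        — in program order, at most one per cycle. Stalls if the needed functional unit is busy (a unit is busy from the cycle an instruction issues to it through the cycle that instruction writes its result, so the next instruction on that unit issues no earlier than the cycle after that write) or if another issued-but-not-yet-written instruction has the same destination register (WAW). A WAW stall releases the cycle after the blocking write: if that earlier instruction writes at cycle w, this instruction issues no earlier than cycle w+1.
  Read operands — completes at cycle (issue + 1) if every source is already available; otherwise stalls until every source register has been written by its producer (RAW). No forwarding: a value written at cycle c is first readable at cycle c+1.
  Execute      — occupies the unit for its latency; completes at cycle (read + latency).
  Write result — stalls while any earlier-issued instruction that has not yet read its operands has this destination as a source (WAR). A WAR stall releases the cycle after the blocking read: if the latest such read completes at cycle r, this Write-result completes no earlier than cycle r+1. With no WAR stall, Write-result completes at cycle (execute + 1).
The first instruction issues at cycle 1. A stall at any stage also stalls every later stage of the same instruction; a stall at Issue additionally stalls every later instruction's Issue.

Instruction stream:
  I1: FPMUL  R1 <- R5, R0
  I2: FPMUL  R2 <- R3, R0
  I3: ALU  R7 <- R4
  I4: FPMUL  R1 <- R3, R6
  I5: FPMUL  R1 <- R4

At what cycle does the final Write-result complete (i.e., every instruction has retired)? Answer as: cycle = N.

cycle = 32

c1: I1→FPMUL
c2: I1 RO
c7: I1 EX
c8: I1 WR R1
c9: I2→FPMUL
c10: I2 RO · I3→ALU
c11: I3 RO
c12: I3 EX
c13: I3 WR R7
c15: I2 EX
c16: I2 WR R2
c17: I4→FPMUL
c18: I4 RO
c23: I4 EX
c24: I4 WR R1
c25: I5→FPMUL
c26: I5 RO
c31: I5 EX
c32: I5 WR R1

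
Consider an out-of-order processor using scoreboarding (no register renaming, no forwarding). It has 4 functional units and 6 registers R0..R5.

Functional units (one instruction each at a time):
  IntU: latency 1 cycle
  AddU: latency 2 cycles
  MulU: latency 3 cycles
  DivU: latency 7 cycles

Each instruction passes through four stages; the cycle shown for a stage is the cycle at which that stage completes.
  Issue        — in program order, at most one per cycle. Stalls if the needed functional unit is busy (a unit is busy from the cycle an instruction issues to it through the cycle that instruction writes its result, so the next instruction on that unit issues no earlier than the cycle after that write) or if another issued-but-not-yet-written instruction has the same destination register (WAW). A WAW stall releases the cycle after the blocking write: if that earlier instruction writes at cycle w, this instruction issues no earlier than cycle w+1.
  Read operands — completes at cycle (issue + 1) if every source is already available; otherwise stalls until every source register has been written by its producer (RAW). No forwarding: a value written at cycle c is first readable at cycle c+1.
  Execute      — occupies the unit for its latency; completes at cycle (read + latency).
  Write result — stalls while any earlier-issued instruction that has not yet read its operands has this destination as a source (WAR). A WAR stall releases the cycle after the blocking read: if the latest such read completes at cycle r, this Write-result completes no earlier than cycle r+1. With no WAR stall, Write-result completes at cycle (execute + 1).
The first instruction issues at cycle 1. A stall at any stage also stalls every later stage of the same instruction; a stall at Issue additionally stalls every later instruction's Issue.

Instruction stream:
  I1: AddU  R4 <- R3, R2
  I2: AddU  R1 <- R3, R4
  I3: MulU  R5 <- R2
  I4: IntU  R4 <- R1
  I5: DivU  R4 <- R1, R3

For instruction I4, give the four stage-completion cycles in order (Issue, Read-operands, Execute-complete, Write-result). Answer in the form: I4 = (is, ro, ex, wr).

I4 = (8, 11, 12, 13)

t=1  I1→AddU
t=2  I1 RO
t=4  I1 EX
t=5  I1 WR R4
t=6  I2→AddU
t=7  I2 RO · I3→MulU
t=8  I3 RO · I4→IntU
t=9  I2 EX
t=10  I2 WR R1
t=11  I3 EX · I4 RO
t=12  I3 WR R5 · I4 EX
t=13  I4 WR R4
t=14  I5→DivU
t=15  I5 RO
t=22  I5 EX
t=23  I5 WR R4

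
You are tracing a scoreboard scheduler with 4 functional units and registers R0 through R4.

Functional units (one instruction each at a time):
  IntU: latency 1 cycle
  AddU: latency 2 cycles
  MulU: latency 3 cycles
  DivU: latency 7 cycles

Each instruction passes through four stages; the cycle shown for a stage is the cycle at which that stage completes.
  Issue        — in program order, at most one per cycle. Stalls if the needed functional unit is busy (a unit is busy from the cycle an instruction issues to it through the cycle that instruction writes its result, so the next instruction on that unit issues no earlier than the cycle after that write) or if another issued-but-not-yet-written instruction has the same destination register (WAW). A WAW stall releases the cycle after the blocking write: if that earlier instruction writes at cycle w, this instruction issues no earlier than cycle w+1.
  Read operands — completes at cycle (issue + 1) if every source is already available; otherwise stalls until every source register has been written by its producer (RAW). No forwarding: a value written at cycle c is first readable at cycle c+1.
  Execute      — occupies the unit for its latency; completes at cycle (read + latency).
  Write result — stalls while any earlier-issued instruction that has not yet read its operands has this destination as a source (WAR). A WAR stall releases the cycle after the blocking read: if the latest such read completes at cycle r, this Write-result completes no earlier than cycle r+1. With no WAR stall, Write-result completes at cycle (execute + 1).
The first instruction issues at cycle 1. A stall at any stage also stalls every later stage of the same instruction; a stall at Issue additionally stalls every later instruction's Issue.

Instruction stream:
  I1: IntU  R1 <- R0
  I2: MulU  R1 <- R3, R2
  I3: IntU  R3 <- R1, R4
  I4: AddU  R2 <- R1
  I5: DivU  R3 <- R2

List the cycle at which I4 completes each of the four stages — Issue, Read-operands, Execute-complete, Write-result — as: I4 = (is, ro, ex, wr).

[I1] 1/2/3/4
[I2] 5/6/9/10  (WAW R1: wait I1 write@4)
[I3] 6/11/12/13  (RAW R1: wait I2 write@10)
[I4] 7/11/13/14  (RAW R1: wait I2 write@10)
[I5] 14/15/22/23  (WAW R3: wait I3 write@13)

I4 = (7, 11, 13, 14)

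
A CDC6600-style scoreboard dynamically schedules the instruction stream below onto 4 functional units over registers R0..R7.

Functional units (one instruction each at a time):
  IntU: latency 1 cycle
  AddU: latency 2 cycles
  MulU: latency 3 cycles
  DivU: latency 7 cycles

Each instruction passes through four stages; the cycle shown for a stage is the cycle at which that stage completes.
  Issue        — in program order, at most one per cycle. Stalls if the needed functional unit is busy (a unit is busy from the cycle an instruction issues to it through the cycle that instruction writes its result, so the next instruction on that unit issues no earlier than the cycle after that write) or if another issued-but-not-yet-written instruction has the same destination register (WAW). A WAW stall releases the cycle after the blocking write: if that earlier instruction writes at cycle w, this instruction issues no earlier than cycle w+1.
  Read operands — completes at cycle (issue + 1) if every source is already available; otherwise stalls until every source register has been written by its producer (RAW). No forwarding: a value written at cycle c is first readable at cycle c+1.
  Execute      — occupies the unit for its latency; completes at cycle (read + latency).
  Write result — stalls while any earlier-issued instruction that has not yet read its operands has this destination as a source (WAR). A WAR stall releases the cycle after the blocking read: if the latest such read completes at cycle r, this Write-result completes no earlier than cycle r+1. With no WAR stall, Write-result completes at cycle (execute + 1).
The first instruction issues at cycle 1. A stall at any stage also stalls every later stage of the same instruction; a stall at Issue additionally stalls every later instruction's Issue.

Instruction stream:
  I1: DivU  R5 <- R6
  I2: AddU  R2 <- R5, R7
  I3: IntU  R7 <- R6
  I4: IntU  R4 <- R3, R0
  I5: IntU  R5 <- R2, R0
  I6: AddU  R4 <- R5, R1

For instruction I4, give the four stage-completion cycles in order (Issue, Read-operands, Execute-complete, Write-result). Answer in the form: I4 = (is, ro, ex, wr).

I4 = (13, 14, 15, 16)

I1: IS=1 RO=2 EX=9 WR=10
I2: IS=2 RO=11 EX=13 WR=14  [RAW R5: wait I1 write@10]
I3: IS=3 RO=4 EX=5 WR=12  [WAR R7: wait I2 read@11]
I4: IS=13 RO=14 EX=15 WR=16  [struct: IntU busy until I3 writes@12]
I5: IS=17 RO=18 EX=19 WR=20  [struct: IntU busy until I4 writes@16]
I6: IS=18 RO=21 EX=23 WR=24  [RAW R5: wait I5 write@20]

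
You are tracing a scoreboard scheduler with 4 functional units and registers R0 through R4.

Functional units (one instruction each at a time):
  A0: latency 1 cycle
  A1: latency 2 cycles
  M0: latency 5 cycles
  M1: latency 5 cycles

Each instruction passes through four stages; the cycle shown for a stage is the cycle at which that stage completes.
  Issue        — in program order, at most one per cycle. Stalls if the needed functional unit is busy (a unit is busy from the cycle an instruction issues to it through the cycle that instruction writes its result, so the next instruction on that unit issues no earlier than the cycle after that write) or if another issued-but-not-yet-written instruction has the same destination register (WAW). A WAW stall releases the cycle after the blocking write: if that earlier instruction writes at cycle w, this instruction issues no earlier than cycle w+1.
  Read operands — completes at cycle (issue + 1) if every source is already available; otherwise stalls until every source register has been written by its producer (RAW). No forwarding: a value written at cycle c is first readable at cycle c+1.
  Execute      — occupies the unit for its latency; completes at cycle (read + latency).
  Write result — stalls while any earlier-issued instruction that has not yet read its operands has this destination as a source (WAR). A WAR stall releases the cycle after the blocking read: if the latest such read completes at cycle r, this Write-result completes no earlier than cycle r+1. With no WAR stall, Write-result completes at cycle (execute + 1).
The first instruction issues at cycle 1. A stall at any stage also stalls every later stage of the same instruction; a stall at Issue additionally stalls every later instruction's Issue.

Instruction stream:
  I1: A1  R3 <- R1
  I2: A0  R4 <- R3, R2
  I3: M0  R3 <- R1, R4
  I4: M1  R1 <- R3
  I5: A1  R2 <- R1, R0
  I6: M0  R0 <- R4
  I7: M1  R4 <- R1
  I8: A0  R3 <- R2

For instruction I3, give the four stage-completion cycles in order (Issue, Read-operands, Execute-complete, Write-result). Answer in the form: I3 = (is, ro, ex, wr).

I3 = (6, 9, 14, 15)

cycle 1: I1 issues→A1
cycle 2: I1 reads; I2 issues→A0
cycle 4: I1 exec-done
cycle 5: I1 writes R3
cycle 6: I2 reads; I3 issues→M0
cycle 7: I2 exec-done; I4 issues→M1
cycle 8: I2 writes R4; I5 issues→A1
cycle 9: I3 reads
cycle 14: I3 exec-done
cycle 15: I3 writes R3
cycle 16: I4 reads; I6 issues→M0
cycle 17: I6 reads
cycle 21: I4 exec-done
cycle 22: I4 writes R1; I6 exec-done
cycle 23: I5 reads; I7 issues→M1
cycle 24: I6 writes R0; I7 reads; I8 issues→A0
cycle 25: I5 exec-done
cycle 26: I5 writes R2
cycle 27: I8 reads
cycle 28: I8 exec-done
cycle 29: I7 exec-done; I8 writes R3
cycle 30: I7 writes R4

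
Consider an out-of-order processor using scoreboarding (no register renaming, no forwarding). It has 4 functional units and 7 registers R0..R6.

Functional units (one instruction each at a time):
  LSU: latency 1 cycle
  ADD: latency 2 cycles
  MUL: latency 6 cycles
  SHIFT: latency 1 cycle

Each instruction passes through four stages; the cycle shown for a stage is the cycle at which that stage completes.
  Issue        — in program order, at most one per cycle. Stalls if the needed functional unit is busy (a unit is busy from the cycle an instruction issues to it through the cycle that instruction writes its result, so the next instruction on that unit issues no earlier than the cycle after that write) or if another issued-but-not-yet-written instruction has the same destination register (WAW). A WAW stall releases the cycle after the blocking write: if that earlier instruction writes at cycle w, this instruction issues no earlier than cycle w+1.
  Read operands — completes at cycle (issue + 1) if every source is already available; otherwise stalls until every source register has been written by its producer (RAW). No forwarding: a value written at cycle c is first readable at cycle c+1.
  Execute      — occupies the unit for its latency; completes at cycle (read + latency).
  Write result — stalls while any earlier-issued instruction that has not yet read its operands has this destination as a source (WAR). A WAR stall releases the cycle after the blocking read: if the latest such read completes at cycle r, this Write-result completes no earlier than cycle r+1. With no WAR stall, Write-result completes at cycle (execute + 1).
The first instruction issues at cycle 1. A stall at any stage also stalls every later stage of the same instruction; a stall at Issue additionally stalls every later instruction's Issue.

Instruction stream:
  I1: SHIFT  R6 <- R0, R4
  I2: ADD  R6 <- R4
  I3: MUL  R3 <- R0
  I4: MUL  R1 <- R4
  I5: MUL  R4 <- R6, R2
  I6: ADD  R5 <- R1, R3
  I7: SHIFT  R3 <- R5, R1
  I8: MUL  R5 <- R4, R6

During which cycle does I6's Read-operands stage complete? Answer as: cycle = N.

cycle = 26

1) issue 1, read 2, done 3, write 4
2) issue 5, read 6, done 8, write 9  <WAW R6: wait I1 write@4>
3) issue 6, read 7, done 13, write 14
4) issue 15, read 16, done 22, write 23  <struct: MUL busy until I3 writes@14>
5) issue 24, read 25, done 31, write 32  <struct: MUL busy until I4 writes@23>
6) issue 25, read 26, done 28, write 29
7) issue 26, read 30, done 31, write 32  <RAW R5: wait I6 write@29>
8) issue 33, read 34, done 40, write 41  <struct: MUL busy until I5 writes@32>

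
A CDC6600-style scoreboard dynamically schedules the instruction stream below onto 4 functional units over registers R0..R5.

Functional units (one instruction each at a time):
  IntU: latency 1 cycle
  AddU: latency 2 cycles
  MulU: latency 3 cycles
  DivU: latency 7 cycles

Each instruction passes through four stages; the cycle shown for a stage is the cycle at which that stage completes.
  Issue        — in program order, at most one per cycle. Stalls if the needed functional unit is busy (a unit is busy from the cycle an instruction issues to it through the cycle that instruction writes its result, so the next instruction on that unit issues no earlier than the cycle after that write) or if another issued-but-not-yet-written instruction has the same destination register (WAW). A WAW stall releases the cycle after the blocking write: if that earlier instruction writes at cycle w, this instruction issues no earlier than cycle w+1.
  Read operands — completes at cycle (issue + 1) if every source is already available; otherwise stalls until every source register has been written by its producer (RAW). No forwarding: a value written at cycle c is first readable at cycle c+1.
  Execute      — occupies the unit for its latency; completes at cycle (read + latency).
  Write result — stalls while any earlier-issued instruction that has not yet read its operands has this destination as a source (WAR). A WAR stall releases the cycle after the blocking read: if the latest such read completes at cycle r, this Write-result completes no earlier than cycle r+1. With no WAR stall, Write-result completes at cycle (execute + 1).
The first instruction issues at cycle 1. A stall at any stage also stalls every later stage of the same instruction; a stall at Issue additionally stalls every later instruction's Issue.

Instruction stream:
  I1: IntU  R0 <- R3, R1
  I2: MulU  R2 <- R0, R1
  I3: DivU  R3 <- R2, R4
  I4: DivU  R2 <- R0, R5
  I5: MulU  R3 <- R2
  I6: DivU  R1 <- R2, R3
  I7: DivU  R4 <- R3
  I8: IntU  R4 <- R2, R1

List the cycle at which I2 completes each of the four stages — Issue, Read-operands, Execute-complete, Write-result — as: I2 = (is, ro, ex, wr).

I1: IS=1 RO=2 EX=3 WR=4
I2: IS=2 RO=5 EX=8 WR=9  [RAW R0: wait I1 write@4]
I3: IS=3 RO=10 EX=17 WR=18  [RAW R2: wait I2 write@9]
I4: IS=19 RO=20 EX=27 WR=28  [struct: DivU busy until I3 writes@18]
I5: IS=20 RO=29 EX=32 WR=33  [RAW R2: wait I4 write@28]
I6: IS=29 RO=34 EX=41 WR=42  [struct: DivU busy until I4 writes@28; RAW R3: wait I5 write@33]
I7: IS=43 RO=44 EX=51 WR=52  [struct: DivU busy until I6 writes@42]
I8: IS=53 RO=54 EX=55 WR=56  [WAW R4: wait I7 write@52]

I2 = (2, 5, 8, 9)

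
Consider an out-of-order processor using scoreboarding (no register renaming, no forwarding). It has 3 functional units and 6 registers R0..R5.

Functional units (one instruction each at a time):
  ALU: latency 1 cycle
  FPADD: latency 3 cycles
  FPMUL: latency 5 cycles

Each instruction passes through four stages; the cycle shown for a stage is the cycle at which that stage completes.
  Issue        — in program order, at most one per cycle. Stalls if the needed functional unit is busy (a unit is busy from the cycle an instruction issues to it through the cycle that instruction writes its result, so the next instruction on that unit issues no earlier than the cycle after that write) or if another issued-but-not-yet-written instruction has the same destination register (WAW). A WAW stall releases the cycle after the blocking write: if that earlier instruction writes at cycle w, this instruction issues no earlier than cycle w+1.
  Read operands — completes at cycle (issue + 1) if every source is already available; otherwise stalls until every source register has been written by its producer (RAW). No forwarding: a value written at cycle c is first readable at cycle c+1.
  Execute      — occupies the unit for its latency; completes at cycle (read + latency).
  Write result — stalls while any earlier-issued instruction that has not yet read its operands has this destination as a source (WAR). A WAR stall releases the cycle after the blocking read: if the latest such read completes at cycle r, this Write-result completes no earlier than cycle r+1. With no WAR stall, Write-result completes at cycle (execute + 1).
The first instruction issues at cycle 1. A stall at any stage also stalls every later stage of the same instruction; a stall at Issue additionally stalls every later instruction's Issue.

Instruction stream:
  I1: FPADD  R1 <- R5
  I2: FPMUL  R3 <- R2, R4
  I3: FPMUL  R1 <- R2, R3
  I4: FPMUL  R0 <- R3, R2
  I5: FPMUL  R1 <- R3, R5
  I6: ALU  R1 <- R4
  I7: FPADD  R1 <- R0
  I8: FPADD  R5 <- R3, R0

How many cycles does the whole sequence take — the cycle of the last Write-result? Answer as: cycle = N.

cycle = 49

cycle 1: issue I1 (FPADD)
cycle 2: I1 read-ops, issue I2 (FPMUL)
cycle 3: I2 read-ops
cycle 5: I1 finished on FPADD
cycle 6: I1→R1
cycle 8: I2 finished on FPMUL
cycle 9: I2→R3
cycle 10: issue I3 (FPMUL)
cycle 11: I3 read-ops
cycle 16: I3 finished on FPMUL
cycle 17: I3→R1
cycle 18: issue I4 (FPMUL)
cycle 19: I4 read-ops
cycle 24: I4 finished on FPMUL
cycle 25: I4→R0
cycle 26: issue I5 (FPMUL)
cycle 27: I5 read-ops
cycle 32: I5 finished on FPMUL
cycle 33: I5→R1
cycle 34: issue I6 (ALU)
cycle 35: I6 read-ops
cycle 36: I6 finished on ALU
cycle 37: I6→R1
cycle 38: issue I7 (FPADD)
cycle 39: I7 read-ops
cycle 42: I7 finished on FPADD
cycle 43: I7→R1
cycle 44: issue I8 (FPADD)
cycle 45: I8 read-ops
cycle 48: I8 finished on FPADD
cycle 49: I8→R5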